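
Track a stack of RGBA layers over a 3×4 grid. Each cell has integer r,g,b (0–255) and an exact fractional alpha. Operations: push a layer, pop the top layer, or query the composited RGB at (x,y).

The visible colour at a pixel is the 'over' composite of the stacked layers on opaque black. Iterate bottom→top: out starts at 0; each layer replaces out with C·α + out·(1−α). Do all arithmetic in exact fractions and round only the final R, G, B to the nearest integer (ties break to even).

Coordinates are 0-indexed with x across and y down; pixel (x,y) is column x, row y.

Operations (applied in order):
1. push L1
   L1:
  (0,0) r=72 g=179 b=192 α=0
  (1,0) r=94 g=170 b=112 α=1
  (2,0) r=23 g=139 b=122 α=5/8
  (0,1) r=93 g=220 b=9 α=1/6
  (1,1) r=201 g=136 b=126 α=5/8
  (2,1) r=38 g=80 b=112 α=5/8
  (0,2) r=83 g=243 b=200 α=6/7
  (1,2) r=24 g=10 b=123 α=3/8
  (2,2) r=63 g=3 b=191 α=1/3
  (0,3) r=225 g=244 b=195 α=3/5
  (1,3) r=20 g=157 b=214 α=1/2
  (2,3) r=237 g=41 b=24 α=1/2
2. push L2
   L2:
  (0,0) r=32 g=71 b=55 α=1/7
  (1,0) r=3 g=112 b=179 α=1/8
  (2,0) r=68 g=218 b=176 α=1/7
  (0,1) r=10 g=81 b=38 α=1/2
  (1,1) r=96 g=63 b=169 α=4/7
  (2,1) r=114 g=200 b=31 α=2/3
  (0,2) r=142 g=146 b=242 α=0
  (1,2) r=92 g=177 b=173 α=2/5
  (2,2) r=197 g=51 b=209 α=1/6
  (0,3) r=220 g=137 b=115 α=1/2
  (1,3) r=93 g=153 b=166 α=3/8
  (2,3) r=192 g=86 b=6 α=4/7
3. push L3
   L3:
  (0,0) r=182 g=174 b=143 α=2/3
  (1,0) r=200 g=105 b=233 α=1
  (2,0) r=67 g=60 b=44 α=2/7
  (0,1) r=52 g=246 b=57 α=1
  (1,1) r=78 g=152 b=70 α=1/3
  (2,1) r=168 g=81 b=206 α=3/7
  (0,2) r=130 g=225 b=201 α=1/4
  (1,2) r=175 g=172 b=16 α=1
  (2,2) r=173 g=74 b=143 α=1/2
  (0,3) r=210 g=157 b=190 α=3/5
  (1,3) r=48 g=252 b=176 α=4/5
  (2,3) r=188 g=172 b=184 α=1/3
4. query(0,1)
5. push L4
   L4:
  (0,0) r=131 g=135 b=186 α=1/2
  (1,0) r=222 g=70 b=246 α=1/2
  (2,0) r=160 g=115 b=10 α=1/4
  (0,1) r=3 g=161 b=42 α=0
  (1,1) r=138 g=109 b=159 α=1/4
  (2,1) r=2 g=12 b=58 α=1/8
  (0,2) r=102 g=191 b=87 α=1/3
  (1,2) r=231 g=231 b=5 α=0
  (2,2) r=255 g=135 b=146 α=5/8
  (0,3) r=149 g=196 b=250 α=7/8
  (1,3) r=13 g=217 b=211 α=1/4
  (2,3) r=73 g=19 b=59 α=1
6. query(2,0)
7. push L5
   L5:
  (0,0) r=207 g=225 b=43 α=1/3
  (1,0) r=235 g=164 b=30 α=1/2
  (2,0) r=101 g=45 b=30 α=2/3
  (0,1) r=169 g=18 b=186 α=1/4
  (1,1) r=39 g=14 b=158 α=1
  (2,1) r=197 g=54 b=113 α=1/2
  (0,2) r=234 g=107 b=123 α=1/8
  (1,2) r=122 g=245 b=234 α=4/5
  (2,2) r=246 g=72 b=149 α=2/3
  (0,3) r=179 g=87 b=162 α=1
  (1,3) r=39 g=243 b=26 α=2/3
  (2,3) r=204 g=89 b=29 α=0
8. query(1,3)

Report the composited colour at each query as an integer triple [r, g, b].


at x=0,y=1 over L1,L2,L3:
after L1 α=1/6: [31/2, 110/3, 3/2]
after L2 α=1/2: [51/4, 353/6, 79/4]
after L3 α=1: [52, 246, 57]
rounded: [52, 246, 57]

(2,0) stack=L1,L2,L3,L4; from [0,0,0]:
L1 α=5/8: [115/8, 695/8, 305/4]
L2 α=1/7: [617/28, 2957/28, 181/2]
L3 α=2/7: [6837/196, 18145/196, 1081/14]
L4 α=1/4: [51871/784, 76975/784, 3383/56]
rounded: [66, 98, 60]

at x=1,y=3 over L1,L2,L3,L4,L5:
L1 α=1/2: [10, 157/2, 107]
L2 α=3/8: [329/8, 1703/16, 1033/8]
L3 α=4/5: [373/8, 17831/80, 1333/8]
L4 α=1/4: [1223/32, 70853/320, 5687/32]
L5 α=2/3: [3719/96, 226373/960, 7351/96]
= [39, 236, 77]


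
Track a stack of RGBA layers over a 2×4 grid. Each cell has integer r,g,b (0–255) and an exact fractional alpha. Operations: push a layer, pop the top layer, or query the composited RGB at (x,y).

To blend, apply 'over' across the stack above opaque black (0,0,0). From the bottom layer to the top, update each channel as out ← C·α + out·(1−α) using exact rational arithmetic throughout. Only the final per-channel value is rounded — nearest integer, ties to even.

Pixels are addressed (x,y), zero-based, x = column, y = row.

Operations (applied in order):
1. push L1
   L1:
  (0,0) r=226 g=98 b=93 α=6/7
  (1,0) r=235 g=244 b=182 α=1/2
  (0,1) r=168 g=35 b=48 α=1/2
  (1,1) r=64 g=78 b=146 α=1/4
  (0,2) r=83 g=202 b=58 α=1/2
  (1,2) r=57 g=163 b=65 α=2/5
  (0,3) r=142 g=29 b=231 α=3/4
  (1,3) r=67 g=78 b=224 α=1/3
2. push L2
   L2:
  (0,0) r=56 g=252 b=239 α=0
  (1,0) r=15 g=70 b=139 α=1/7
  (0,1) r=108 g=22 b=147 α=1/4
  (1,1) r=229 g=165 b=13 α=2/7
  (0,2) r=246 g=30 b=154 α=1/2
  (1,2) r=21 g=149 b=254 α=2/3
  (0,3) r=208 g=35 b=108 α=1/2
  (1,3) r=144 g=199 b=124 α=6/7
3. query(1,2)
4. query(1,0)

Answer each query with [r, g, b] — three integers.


query (1,2) [L1,L2] — begin 0,0,0
+L1 (α=2/5) → [114/5, 326/5, 26]
+L2 (α=2/3) → [108/5, 1816/15, 178]
= [22, 121, 178]

(1,0) stack=L1,L2; from [0,0,0]:
L1 α=1/2: [235/2, 122, 91]
L2 α=1/7: [720/7, 802/7, 685/7]
→ [103, 115, 98]


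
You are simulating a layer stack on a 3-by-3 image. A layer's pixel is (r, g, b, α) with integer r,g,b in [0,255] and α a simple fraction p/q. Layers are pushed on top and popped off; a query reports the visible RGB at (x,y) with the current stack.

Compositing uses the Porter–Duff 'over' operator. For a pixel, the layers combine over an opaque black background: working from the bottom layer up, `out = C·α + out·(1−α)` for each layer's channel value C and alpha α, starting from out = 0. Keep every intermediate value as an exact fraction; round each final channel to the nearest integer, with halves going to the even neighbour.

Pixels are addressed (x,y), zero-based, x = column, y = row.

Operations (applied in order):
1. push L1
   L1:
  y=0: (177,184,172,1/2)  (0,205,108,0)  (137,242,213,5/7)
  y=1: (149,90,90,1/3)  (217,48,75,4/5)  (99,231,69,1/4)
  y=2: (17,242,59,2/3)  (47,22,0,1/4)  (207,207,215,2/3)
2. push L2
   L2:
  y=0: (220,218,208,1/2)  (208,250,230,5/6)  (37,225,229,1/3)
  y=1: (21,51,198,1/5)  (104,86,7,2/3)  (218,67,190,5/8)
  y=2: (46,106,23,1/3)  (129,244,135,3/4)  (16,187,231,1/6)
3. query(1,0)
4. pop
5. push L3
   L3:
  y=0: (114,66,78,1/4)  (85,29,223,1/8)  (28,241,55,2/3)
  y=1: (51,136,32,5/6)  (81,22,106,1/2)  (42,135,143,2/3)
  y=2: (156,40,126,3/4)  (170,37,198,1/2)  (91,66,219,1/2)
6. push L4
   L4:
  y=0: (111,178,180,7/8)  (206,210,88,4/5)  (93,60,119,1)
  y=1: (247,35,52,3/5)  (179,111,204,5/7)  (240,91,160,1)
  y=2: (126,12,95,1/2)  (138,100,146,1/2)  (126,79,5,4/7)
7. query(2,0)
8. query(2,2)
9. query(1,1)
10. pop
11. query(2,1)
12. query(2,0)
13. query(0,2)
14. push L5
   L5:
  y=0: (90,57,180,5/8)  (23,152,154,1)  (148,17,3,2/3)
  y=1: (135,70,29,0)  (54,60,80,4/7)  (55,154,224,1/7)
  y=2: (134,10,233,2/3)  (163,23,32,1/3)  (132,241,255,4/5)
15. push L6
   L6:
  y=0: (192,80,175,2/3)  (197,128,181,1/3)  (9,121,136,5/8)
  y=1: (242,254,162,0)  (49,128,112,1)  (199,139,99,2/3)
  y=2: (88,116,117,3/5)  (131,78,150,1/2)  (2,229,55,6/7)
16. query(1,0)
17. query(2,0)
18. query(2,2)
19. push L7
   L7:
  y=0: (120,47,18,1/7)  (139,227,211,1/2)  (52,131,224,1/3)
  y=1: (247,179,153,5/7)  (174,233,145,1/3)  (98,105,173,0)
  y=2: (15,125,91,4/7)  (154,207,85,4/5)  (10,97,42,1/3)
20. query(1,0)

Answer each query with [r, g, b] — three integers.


(1,0) stack=L1,L2; from [0,0,0]:
+L1 (α=0) → [0, 0, 0]
+L2 (α=5/6) → [520/3, 625/3, 575/3]
rounded: [173, 208, 192]

at x=2,y=0 over L1,L3,L4:
L1 α=5/7: [685/7, 1210/7, 1065/7]
L3 α=2/3: [359/7, 1528/7, 1835/21]
L4 α=1: [93, 60, 119]
rounded: [93, 60, 119]

query (2,2) [L1,L3,L4] — begin 0,0,0
+L1 (α=2/3) → [138, 138, 430/3]
+L3 (α=1/2) → [229/2, 102, 1087/6]
+L4 (α=4/7) → [1695/14, 622/7, 161/2]
rounded: [121, 89, 80]

at x=1,y=1 over L1,L3,L4:
L1 α=4/5: [868/5, 192/5, 60]
L3 α=1/2: [1273/10, 151/5, 83]
L4 α=5/7: [5748/35, 3077/35, 1186/7]
= [164, 88, 169]

(2,1) stack=L1,L3; from [0,0,0]:
+L1 (α=1/4) → [99/4, 231/4, 69/4]
+L3 (α=2/3) → [145/4, 437/4, 1213/12]
→ [36, 109, 101]

query (2,0) [L1,L3] — begin 0,0,0
after L1 α=5/7: [685/7, 1210/7, 1065/7]
after L3 α=2/3: [359/7, 1528/7, 1835/21]
= [51, 218, 87]

(0,2) stack=L1,L3; from [0,0,0]:
after L1 α=2/3: [34/3, 484/3, 118/3]
after L3 α=3/4: [719/6, 211/3, 313/3]
rounded: [120, 70, 104]

query (1,0) [L1,L3,L5,L6] — begin 0,0,0
L1 α=0: [0, 0, 0]
L3 α=1/8: [85/8, 29/8, 223/8]
L5 α=1: [23, 152, 154]
L6 α=1/3: [81, 144, 163]
rounded: [81, 144, 163]

(2,0) stack=L1,L3,L5,L6; from [0,0,0]:
after L1 α=5/7: [685/7, 1210/7, 1065/7]
after L3 α=2/3: [359/7, 1528/7, 1835/21]
after L5 α=2/3: [2431/21, 1766/21, 1961/63]
after L6 α=5/8: [1373/28, 6001/56, 16241/168]
rounded: [49, 107, 97]

(2,2) stack=L1,L3,L5,L6; from [0,0,0]:
after L1 α=2/3: [138, 138, 430/3]
after L3 α=1/2: [229/2, 102, 1087/6]
after L5 α=4/5: [257/2, 1066/5, 7207/30]
after L6 α=6/7: [281/14, 7936/35, 17107/210]
rounded: [20, 227, 81]

(1,0) stack=L1,L3,L5,L6,L7; from [0,0,0]:
+L1 (α=0) → [0, 0, 0]
+L3 (α=1/8) → [85/8, 29/8, 223/8]
+L5 (α=1) → [23, 152, 154]
+L6 (α=1/3) → [81, 144, 163]
+L7 (α=1/2) → [110, 371/2, 187]
→ [110, 186, 187]


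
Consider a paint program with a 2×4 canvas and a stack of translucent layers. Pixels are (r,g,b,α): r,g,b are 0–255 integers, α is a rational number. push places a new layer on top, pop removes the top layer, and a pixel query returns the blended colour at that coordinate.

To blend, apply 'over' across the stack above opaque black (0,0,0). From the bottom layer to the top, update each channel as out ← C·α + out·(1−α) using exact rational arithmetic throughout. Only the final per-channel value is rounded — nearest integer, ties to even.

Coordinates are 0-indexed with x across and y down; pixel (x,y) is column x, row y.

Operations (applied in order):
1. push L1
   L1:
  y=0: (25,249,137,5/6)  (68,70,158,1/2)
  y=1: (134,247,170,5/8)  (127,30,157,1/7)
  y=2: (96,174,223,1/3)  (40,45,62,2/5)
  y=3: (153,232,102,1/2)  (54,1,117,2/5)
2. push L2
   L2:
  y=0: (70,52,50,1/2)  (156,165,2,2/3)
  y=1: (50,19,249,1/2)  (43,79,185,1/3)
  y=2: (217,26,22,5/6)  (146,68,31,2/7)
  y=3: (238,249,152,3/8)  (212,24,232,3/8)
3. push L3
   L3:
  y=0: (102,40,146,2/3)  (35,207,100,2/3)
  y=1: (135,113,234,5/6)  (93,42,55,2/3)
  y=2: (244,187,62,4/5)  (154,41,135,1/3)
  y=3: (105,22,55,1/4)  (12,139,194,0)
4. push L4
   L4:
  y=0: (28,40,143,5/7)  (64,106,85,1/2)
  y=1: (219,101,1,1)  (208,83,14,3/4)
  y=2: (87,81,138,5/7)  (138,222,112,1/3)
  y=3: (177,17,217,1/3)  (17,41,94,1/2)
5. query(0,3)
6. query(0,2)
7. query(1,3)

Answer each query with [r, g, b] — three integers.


(0,3) stack=L1,L2,L3,L4; from [0,0,0]:
after L1 α=1/2: [153/2, 116, 51]
after L2 α=3/8: [2193/16, 1327/8, 711/8]
after L3 α=1/4: [8259/64, 4157/32, 2573/32]
after L4 α=1/3: [4641/32, 4429/48, 2015/16]
rounded: [145, 92, 126]

(0,2) stack=L1,L2,L3,L4; from [0,0,0]:
+L1 (α=1/3) → [32, 58, 223/3]
+L2 (α=5/6) → [1117/6, 94/3, 553/18]
+L3 (α=4/5) → [6973/30, 2338/15, 5017/90]
+L4 (α=5/7) → [13498/105, 10751/105, 36067/315]
→ [129, 102, 114]

(1,3) stack=L1,L2,L3,L4; from [0,0,0]:
after L1 α=2/5: [108/5, 2/5, 234/5]
after L2 α=3/8: [93, 37/4, 465/4]
after L3 α=0: [93, 37/4, 465/4]
after L4 α=1/2: [55, 201/8, 841/8]
= [55, 25, 105]


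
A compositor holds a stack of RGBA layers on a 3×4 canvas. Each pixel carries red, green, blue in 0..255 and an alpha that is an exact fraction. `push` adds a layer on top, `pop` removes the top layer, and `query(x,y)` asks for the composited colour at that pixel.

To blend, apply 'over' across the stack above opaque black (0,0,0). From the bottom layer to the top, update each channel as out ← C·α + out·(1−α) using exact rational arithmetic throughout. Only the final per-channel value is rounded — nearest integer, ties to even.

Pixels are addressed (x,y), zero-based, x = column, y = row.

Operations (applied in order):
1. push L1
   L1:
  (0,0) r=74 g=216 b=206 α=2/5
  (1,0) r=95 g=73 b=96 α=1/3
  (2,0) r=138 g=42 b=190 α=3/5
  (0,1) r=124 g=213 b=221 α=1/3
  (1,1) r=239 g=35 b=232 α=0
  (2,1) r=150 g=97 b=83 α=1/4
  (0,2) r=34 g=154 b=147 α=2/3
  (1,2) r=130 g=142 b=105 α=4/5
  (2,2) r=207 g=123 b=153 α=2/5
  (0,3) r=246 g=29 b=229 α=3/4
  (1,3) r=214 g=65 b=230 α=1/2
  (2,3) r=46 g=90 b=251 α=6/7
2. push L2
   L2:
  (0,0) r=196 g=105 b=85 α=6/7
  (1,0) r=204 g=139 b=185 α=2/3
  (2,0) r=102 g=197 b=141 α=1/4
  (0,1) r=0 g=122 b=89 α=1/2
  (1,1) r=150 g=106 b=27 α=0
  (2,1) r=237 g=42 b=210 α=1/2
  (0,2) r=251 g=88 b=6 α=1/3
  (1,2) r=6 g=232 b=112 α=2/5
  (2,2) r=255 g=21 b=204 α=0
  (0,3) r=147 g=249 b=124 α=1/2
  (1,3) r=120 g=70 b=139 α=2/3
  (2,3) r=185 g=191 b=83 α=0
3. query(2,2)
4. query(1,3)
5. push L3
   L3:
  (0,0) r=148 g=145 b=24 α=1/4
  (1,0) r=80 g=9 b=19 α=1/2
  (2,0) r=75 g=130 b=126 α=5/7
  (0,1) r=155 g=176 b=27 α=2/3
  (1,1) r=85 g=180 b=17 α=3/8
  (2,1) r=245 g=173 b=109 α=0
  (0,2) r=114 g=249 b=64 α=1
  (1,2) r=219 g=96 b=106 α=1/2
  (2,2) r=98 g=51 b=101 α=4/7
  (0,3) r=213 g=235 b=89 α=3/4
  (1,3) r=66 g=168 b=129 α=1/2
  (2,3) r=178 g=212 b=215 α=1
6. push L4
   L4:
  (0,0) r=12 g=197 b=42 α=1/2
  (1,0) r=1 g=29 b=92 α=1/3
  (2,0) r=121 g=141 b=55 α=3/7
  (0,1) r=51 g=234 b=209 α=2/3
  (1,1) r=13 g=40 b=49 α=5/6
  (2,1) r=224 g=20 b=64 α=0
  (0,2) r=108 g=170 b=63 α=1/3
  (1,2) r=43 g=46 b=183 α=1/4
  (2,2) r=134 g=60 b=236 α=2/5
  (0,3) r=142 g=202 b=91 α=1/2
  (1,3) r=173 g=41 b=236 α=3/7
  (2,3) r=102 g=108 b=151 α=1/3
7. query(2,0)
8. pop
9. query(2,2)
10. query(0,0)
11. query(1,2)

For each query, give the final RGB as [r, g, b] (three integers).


query (2,2) [L1,L2] — begin 0,0,0
+L1 (α=2/5) → [414/5, 246/5, 306/5]
+L2 (α=0) → [414/5, 246/5, 306/5]
→ [83, 49, 61]

at x=1,y=3 over L1,L2:
L1 α=1/2: [107, 65/2, 115]
L2 α=2/3: [347/3, 115/2, 131]
rounded: [116, 58, 131]

query (2,0) [L1,L2,L3,L4] — begin 0,0,0
L1 α=3/5: [414/5, 126/5, 114]
L2 α=1/4: [438/5, 1363/20, 483/4]
L3 α=5/7: [393/5, 7863/70, 249/2]
L4 α=3/7: [3387/35, 30531/245, 663/7]
→ [97, 125, 95]

(2,2) stack=L1,L2,L3; from [0,0,0]:
after L1 α=2/5: [414/5, 246/5, 306/5]
after L2 α=0: [414/5, 246/5, 306/5]
after L3 α=4/7: [3202/35, 1758/35, 2938/35]
→ [91, 50, 84]

(0,0) stack=L1,L2,L3; from [0,0,0]:
+L1 (α=2/5) → [148/5, 432/5, 412/5]
+L2 (α=6/7) → [6028/35, 3582/35, 2962/35]
+L3 (α=1/4) → [5816/35, 15821/140, 4863/70]
rounded: [166, 113, 69]

query (1,2) [L1,L2,L3] — begin 0,0,0
after L1 α=4/5: [104, 568/5, 84]
after L2 α=2/5: [324/5, 4024/25, 476/5]
after L3 α=1/2: [1419/10, 3212/25, 503/5]
rounded: [142, 128, 101]


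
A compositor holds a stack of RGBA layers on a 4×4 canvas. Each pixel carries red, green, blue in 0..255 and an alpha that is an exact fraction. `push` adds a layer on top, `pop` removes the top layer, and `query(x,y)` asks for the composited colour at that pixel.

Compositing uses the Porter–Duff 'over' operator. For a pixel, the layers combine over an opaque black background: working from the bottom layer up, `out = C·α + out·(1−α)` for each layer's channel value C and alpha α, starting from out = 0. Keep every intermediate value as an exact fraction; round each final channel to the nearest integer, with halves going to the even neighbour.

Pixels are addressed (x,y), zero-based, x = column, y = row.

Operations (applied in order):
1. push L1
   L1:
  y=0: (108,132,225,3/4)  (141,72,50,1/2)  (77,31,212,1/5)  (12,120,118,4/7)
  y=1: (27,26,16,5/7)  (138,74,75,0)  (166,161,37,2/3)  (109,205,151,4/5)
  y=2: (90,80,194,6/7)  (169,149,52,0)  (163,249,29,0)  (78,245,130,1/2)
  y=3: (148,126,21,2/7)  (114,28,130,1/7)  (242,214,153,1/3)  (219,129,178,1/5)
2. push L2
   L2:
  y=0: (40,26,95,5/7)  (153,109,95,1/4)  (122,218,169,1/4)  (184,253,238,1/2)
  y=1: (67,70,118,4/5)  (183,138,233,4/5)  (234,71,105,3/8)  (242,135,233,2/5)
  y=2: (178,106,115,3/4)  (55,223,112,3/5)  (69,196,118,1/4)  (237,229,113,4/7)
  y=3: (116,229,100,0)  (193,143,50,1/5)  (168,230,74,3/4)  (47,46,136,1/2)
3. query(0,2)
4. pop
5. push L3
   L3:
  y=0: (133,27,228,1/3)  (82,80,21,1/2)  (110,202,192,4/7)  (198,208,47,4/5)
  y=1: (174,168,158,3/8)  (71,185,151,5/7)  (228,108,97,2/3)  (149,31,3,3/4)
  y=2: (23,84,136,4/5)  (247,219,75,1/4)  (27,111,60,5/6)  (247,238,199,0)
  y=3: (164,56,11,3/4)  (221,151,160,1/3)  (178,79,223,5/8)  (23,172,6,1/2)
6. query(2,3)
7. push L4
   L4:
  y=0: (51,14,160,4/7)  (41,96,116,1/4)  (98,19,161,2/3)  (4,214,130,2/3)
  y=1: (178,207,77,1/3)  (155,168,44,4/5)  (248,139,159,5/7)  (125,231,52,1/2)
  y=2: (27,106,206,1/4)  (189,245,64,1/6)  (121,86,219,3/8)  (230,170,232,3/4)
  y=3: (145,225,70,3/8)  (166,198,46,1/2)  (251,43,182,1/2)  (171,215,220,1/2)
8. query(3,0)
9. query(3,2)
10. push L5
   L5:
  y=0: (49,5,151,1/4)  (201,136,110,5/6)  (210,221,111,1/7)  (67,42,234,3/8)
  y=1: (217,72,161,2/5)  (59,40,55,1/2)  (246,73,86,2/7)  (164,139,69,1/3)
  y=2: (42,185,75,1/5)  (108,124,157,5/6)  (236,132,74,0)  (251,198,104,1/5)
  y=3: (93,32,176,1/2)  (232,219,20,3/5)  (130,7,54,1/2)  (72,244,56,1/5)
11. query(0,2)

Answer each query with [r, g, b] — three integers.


at x=0,y=2 over L1,L2:
after L1 α=6/7: [540/7, 480/7, 1164/7]
after L2 α=3/4: [2139/14, 1353/14, 3579/28]
→ [153, 97, 128]

query (2,3) [L1,L3] — begin 0,0,0
+L1 (α=1/3) → [242/3, 214/3, 51]
+L3 (α=5/8) → [283/2, 609/8, 317/2]
= [142, 76, 158]

at x=3,y=0 over L1,L3,L4:
after L1 α=4/7: [48/7, 480/7, 472/7]
after L3 α=4/5: [5592/35, 6304/35, 1788/35]
after L4 α=2/3: [5872/105, 21284/105, 10888/105]
= [56, 203, 104]

(3,2) stack=L1,L3,L4; from [0,0,0]:
+L1 (α=1/2) → [39, 245/2, 65]
+L3 (α=0) → [39, 245/2, 65]
+L4 (α=3/4) → [729/4, 1265/8, 761/4]
→ [182, 158, 190]

at x=0,y=2 over L1,L3,L4,L5:
L1 α=6/7: [540/7, 480/7, 1164/7]
L3 α=4/5: [1184/35, 2832/35, 4972/35]
L4 α=1/4: [4497/140, 6103/70, 11063/70]
L5 α=1/5: [5967/175, 18681/175, 24751/175]
rounded: [34, 107, 141]


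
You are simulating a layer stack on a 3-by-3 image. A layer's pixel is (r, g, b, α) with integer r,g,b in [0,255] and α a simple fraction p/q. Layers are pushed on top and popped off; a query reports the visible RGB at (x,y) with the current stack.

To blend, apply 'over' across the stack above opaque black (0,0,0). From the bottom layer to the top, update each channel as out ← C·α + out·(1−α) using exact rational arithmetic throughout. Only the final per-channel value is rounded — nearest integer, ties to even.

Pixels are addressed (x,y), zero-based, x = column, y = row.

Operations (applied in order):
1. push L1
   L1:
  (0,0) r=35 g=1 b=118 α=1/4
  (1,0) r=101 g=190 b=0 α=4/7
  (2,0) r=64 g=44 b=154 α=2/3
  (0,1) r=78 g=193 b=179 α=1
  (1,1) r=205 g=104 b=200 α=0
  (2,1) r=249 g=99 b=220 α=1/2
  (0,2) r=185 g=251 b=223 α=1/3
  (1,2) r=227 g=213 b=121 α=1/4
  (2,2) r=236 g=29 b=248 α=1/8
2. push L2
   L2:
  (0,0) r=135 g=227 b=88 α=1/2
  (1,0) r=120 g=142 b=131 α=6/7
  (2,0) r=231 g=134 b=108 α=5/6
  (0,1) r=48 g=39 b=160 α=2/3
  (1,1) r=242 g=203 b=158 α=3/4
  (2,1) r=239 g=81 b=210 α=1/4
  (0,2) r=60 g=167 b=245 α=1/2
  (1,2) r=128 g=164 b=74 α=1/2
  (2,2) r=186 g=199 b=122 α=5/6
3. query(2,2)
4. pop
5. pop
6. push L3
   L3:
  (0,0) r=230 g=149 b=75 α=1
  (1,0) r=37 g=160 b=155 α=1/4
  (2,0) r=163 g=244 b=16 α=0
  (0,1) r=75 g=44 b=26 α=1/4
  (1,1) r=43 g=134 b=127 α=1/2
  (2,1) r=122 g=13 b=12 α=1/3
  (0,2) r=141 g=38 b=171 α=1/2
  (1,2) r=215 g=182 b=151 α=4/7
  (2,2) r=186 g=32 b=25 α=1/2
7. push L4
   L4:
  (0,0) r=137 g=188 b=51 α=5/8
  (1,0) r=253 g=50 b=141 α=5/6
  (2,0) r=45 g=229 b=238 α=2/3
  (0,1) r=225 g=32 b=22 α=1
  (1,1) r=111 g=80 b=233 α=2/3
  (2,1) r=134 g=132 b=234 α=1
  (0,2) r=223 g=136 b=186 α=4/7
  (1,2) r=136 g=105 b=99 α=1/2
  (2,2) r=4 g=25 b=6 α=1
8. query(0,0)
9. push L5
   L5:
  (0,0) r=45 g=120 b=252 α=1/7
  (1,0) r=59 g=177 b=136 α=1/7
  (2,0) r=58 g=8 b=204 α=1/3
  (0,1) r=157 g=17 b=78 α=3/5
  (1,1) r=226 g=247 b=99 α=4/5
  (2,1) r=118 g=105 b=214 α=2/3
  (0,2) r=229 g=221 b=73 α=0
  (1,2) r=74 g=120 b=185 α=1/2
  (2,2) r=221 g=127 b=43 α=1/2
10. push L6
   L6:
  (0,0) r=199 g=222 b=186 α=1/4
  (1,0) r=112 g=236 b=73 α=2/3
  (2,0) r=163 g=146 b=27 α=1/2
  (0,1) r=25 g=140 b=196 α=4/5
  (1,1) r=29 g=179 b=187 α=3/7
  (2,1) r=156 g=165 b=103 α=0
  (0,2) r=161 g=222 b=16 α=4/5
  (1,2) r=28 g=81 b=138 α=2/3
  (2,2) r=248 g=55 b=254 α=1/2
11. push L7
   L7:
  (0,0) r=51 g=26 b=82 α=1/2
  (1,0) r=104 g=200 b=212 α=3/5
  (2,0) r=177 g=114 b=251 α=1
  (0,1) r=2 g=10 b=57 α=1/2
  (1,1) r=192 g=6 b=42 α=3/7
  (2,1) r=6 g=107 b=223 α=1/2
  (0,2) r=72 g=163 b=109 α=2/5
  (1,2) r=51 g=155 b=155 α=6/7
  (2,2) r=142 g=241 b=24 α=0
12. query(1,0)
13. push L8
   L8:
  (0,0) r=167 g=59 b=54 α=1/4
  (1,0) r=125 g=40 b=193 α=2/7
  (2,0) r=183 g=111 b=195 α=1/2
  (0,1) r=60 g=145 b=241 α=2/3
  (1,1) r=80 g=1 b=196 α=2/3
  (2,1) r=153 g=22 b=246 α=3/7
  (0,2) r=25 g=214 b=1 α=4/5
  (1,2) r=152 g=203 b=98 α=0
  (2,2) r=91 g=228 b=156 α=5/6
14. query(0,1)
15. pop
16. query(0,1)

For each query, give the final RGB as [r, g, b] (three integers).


query (2,2) [L1,L2] — begin 0,0,0
+L1 (α=1/8) → [59/2, 29/8, 31]
+L2 (α=5/6) → [1919/12, 2663/16, 641/6]
→ [160, 166, 107]

at x=0,y=0 over L3,L4:
after L3 α=1: [230, 149, 75]
after L4 α=5/8: [1375/8, 1387/8, 60]
→ [172, 173, 60]

query (1,0) [L3,L4,L5,L6,L7] — begin 0,0,0
after L3 α=1/4: [37/4, 40, 155/4]
after L4 α=5/6: [1699/8, 145/3, 2975/24]
after L5 α=1/7: [5333/28, 467/7, 3519/28]
after L6 α=2/3: [11605/84, 1257/7, 7607/84]
after L7 α=3/5: [24709/210, 6714/35, 34319/210]
= [118, 192, 163]

at x=0,y=1 over L3,L4,L5,L6,L7,L8:
after L3 α=1/4: [75/4, 11, 13/2]
after L4 α=1: [225, 32, 22]
after L5 α=3/5: [921/5, 23, 278/5]
after L6 α=4/5: [1421/25, 583/5, 4198/25]
after L7 α=1/2: [1471/50, 633/10, 5623/50]
after L8 α=2/3: [7471/150, 3533/30, 29723/150]
rounded: [50, 118, 198]

query (0,1) [L3,L4,L5,L6,L7] — begin 0,0,0
after L3 α=1/4: [75/4, 11, 13/2]
after L4 α=1: [225, 32, 22]
after L5 α=3/5: [921/5, 23, 278/5]
after L6 α=4/5: [1421/25, 583/5, 4198/25]
after L7 α=1/2: [1471/50, 633/10, 5623/50]
rounded: [29, 63, 112]


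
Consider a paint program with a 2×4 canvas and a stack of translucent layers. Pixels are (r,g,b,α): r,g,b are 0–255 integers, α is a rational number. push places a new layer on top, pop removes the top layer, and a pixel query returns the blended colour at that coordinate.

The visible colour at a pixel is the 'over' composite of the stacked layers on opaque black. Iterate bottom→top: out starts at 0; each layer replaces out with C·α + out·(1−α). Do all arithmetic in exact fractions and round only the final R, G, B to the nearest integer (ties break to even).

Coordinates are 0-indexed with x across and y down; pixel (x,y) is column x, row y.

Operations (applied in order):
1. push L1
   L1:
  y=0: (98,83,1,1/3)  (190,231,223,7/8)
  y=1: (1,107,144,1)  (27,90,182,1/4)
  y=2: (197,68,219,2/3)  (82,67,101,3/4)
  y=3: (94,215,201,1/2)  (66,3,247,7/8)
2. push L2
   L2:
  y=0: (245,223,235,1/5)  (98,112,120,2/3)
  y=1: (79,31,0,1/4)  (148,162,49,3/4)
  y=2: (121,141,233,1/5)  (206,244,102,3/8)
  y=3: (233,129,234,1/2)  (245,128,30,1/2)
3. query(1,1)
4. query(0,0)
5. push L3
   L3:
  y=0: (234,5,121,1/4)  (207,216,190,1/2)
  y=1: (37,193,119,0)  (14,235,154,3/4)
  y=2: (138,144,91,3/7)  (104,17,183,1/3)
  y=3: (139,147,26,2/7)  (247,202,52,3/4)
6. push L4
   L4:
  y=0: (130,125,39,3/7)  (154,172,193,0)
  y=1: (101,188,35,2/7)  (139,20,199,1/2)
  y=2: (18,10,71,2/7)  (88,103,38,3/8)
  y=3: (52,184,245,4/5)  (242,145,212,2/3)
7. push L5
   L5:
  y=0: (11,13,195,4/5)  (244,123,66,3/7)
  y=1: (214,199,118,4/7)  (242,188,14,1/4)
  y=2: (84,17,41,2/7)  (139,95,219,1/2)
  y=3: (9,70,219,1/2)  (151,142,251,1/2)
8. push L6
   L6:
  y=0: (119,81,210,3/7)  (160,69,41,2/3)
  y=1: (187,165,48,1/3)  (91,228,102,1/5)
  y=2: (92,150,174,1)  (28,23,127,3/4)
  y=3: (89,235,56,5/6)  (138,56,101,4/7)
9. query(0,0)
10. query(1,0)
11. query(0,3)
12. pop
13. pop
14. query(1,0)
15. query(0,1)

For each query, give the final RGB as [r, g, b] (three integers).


(1,1) stack=L1,L2; from [0,0,0]:
after L1 α=1/4: [27/4, 45/2, 91/2]
after L2 α=3/4: [1803/16, 1017/8, 385/8]
rounded: [113, 127, 48]

(0,0) stack=L1,L2; from [0,0,0]:
after L1 α=1/3: [98/3, 83/3, 1/3]
after L2 α=1/5: [1127/15, 1001/15, 709/15]
= [75, 67, 47]

(0,0) stack=L1,L2,L3,L4,L5,L6; from [0,0,0]:
L1 α=1/3: [98/3, 83/3, 1/3]
L2 α=1/5: [1127/15, 1001/15, 709/15]
L3 α=1/4: [2297/20, 513/10, 657/10]
L4 α=3/7: [4247/35, 2901/35, 1899/35]
L5 α=4/5: [5787/175, 4721/175, 29199/175]
L6 α=3/7: [85623/1225, 61409/1225, 227046/1225]
→ [70, 50, 185]

query (1,0) [L1,L2,L3,L4,L5,L6] — begin 0,0,0
L1 α=7/8: [665/4, 1617/8, 1561/8]
L2 α=2/3: [483/4, 3409/24, 3481/24]
L3 α=1/2: [1311/8, 8593/48, 8041/48]
L4 α=0: [1311/8, 8593/48, 8041/48]
L5 α=3/7: [2775/14, 13021/84, 10417/84]
L6 α=2/3: [7255/42, 24613/252, 17305/252]
→ [173, 98, 69]

(0,3) stack=L1,L2,L3,L4,L5,L6; from [0,0,0]:
+L1 (α=1/2) → [47, 215/2, 201/2]
+L2 (α=1/2) → [140, 473/4, 669/4]
+L3 (α=2/7) → [978/7, 3541/28, 3553/28]
+L4 (α=4/5) → [2434/35, 24149/140, 30993/140]
+L5 (α=1/2) → [2749/70, 33949/280, 61653/280]
+L6 (α=5/6) → [33899/420, 120983/560, 140053/1680]
rounded: [81, 216, 83]

(1,0) stack=L1,L2,L3,L4; from [0,0,0]:
L1 α=7/8: [665/4, 1617/8, 1561/8]
L2 α=2/3: [483/4, 3409/24, 3481/24]
L3 α=1/2: [1311/8, 8593/48, 8041/48]
L4 α=0: [1311/8, 8593/48, 8041/48]
rounded: [164, 179, 168]

(0,1) stack=L1,L2,L3,L4; from [0,0,0]:
after L1 α=1: [1, 107, 144]
after L2 α=1/4: [41/2, 88, 108]
after L3 α=0: [41/2, 88, 108]
after L4 α=2/7: [87/2, 816/7, 610/7]
rounded: [44, 117, 87]


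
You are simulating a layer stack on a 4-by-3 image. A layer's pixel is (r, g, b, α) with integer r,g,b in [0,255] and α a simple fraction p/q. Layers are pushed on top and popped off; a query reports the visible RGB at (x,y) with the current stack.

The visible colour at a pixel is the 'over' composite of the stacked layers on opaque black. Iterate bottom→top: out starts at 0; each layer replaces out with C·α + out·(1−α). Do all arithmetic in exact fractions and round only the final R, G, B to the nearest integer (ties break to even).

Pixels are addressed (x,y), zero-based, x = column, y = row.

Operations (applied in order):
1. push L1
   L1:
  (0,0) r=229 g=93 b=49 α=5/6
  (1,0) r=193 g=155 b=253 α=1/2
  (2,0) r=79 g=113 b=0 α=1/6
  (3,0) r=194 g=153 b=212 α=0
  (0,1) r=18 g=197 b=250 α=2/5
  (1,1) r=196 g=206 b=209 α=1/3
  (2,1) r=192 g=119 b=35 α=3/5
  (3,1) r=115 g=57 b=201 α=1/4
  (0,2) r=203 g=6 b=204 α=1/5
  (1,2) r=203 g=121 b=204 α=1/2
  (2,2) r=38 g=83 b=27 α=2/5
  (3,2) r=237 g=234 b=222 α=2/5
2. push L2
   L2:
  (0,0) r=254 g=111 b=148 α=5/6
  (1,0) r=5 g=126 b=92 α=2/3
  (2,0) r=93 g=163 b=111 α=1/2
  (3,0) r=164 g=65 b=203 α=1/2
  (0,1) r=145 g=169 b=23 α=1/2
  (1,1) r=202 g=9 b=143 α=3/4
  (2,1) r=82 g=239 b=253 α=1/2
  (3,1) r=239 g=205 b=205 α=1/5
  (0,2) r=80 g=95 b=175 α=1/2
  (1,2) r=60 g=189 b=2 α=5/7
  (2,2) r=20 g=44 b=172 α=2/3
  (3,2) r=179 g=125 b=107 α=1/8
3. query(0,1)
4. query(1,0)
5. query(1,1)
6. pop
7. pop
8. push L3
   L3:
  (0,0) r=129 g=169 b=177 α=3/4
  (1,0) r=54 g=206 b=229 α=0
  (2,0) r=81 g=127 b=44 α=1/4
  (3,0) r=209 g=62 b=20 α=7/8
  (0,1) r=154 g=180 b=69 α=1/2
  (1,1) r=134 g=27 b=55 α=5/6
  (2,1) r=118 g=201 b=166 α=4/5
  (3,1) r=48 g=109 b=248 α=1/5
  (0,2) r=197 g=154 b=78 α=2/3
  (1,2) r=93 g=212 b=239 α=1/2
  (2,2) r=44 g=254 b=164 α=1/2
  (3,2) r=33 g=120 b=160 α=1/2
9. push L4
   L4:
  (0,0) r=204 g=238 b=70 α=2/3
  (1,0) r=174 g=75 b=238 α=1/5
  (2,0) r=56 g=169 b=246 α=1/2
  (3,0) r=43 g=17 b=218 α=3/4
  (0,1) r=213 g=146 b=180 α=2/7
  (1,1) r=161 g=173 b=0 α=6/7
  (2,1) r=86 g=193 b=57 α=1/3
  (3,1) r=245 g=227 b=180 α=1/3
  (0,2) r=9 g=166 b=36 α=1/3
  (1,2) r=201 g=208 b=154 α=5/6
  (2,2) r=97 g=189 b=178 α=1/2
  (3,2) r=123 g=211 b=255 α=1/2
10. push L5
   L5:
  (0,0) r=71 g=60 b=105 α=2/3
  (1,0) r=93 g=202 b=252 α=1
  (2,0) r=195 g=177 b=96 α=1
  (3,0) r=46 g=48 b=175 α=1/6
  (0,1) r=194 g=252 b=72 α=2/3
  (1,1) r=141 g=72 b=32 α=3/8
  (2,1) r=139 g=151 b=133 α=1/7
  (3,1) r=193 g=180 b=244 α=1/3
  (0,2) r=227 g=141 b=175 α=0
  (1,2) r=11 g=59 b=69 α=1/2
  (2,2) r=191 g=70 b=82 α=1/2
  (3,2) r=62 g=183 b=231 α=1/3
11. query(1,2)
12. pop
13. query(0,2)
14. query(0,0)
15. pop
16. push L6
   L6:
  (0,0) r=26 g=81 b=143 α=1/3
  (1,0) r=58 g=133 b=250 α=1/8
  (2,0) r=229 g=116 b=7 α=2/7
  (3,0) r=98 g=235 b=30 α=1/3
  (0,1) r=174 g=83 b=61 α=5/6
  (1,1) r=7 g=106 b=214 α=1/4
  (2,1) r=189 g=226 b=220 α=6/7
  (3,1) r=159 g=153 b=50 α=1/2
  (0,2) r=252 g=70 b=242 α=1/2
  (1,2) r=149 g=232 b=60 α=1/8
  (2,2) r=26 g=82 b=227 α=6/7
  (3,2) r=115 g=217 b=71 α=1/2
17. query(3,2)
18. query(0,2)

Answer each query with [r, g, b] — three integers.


(0,1) stack=L1,L2; from [0,0,0]:
+L1 (α=2/5) → [36/5, 394/5, 100]
+L2 (α=1/2) → [761/10, 1239/10, 123/2]
→ [76, 124, 62]

query (1,0) [L1,L2] — begin 0,0,0
+L1 (α=1/2) → [193/2, 155/2, 253/2]
+L2 (α=2/3) → [71/2, 659/6, 207/2]
→ [36, 110, 104]

(1,1) stack=L1,L2; from [0,0,0]:
+L1 (α=1/3) → [196/3, 206/3, 209/3]
+L2 (α=3/4) → [1007/6, 287/12, 374/3]
rounded: [168, 24, 125]

(1,2) stack=L3,L4,L5; from [0,0,0]:
L3 α=1/2: [93/2, 106, 239/2]
L4 α=5/6: [701/4, 191, 593/4]
L5 α=1/2: [745/8, 125, 869/8]
→ [93, 125, 109]

(0,2) stack=L3,L4; from [0,0,0]:
after L3 α=2/3: [394/3, 308/3, 52]
after L4 α=1/3: [815/9, 1114/9, 140/3]
rounded: [91, 124, 47]

query (0,0) [L3,L4] — begin 0,0,0
+L3 (α=3/4) → [387/4, 507/4, 531/4]
+L4 (α=2/3) → [673/4, 2411/12, 1091/12]
= [168, 201, 91]

(3,2) stack=L3,L6; from [0,0,0]:
after L3 α=1/2: [33/2, 60, 80]
after L6 α=1/2: [263/4, 277/2, 151/2]
→ [66, 138, 76]

query (0,2) [L3,L6] — begin 0,0,0
after L3 α=2/3: [394/3, 308/3, 52]
after L6 α=1/2: [575/3, 259/3, 147]
rounded: [192, 86, 147]


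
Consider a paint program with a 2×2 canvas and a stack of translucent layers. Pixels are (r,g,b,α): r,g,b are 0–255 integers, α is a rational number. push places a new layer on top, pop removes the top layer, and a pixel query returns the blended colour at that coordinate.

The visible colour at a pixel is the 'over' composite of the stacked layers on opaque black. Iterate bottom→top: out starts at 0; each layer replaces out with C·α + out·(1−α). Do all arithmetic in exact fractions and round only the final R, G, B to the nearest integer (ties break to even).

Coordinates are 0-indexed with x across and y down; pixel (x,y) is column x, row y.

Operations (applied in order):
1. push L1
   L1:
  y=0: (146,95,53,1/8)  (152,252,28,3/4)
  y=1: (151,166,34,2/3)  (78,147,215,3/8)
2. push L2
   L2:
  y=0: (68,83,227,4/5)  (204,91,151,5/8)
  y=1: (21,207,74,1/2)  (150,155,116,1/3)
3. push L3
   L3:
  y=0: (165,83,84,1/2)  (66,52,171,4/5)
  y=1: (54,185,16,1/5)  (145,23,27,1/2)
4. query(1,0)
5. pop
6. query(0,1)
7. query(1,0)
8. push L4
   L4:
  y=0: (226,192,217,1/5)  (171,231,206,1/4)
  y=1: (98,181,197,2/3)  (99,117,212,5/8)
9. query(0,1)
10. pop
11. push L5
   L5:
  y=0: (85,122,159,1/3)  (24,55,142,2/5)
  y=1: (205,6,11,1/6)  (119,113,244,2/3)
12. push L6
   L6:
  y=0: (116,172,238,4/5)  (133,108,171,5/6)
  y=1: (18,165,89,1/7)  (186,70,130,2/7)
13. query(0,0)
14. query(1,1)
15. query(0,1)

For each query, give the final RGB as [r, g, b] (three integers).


query (1,0) [L1,L2,L3] — begin 0,0,0
L1 α=3/4: [114, 189, 21]
L2 α=5/8: [681/4, 511/4, 409/4]
L3 α=4/5: [1737/20, 1343/20, 629/4]
= [87, 67, 157]

query (0,1) [L1,L2] — begin 0,0,0
L1 α=2/3: [302/3, 332/3, 68/3]
L2 α=1/2: [365/6, 953/6, 145/3]
→ [61, 159, 48]

query (1,0) [L1,L2] — begin 0,0,0
after L1 α=3/4: [114, 189, 21]
after L2 α=5/8: [681/4, 511/4, 409/4]
→ [170, 128, 102]

(0,1) stack=L1,L2,L4; from [0,0,0]:
L1 α=2/3: [302/3, 332/3, 68/3]
L2 α=1/2: [365/6, 953/6, 145/3]
L4 α=2/3: [1541/18, 3125/18, 1327/9]
→ [86, 174, 147]

at x=0,y=0 over L1,L2,L5,L6:
after L1 α=1/8: [73/4, 95/8, 53/8]
after L2 α=4/5: [1161/20, 2751/40, 7317/40]
after L5 α=1/3: [2011/30, 5191/60, 3499/20]
after L6 α=4/5: [15931/150, 46471/300, 22539/100]
→ [106, 155, 225]

(1,1) stack=L1,L2,L5,L6; from [0,0,0]:
L1 α=3/8: [117/4, 441/8, 645/8]
L2 α=1/3: [139/2, 1061/12, 1109/12]
L5 α=2/3: [205/2, 3773/36, 6965/36]
L6 α=2/7: [1769/14, 3415/36, 44185/252]
rounded: [126, 95, 175]

(0,1) stack=L1,L2,L5,L6; from [0,0,0]:
+L1 (α=2/3) → [302/3, 332/3, 68/3]
+L2 (α=1/2) → [365/6, 953/6, 145/3]
+L5 (α=1/6) → [3055/36, 4801/36, 379/9]
+L6 (α=1/7) → [3163/42, 5791/42, 1025/21]
rounded: [75, 138, 49]


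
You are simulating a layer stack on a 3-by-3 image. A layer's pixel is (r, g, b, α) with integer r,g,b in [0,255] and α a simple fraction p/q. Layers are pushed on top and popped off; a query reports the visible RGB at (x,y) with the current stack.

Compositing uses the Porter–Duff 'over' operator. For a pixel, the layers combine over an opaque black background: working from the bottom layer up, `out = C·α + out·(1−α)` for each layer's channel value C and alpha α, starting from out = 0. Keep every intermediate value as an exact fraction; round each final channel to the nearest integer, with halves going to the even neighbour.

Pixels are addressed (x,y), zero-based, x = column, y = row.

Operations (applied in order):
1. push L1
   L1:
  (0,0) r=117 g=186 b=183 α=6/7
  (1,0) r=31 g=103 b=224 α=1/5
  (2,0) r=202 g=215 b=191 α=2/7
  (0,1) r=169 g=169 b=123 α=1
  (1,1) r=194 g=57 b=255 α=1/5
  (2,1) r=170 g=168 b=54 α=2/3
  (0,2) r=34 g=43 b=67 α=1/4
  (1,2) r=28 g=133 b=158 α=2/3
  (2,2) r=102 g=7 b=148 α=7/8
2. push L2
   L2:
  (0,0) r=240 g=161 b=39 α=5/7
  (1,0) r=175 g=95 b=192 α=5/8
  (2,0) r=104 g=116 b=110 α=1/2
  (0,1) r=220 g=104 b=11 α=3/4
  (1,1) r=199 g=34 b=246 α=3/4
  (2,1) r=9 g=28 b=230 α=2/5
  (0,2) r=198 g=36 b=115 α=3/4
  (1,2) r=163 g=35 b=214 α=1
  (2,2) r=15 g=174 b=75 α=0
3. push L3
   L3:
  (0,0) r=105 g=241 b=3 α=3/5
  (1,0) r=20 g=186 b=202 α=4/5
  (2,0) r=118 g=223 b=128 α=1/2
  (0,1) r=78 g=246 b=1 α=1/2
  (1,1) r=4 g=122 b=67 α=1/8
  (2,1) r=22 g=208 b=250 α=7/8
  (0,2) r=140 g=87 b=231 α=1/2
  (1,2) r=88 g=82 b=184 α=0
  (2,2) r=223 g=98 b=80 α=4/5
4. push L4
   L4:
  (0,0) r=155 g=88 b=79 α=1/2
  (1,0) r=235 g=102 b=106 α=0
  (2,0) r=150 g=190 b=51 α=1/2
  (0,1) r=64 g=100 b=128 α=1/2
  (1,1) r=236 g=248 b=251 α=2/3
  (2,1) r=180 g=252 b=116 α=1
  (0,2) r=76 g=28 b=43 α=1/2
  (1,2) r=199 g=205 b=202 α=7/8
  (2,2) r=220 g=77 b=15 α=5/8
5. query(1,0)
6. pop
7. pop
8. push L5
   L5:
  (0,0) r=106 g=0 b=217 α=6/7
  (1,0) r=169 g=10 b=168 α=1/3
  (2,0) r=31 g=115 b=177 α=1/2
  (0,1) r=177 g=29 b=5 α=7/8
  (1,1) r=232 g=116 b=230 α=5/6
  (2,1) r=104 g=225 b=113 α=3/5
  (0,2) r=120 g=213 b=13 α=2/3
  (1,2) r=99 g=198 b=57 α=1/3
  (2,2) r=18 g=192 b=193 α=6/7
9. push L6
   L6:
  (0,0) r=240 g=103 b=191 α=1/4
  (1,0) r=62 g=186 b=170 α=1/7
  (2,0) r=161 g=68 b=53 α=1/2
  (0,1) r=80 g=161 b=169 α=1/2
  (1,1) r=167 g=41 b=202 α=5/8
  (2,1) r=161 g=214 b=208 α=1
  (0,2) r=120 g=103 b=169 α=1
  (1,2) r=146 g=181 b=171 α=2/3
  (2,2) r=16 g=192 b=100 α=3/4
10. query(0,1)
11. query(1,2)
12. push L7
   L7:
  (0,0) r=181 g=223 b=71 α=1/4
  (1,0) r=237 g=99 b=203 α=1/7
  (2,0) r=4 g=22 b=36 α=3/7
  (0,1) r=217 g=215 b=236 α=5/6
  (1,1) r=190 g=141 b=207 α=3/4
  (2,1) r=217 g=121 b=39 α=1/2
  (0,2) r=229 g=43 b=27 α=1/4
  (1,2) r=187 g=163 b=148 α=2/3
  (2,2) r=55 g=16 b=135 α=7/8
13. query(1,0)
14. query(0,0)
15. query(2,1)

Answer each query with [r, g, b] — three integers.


at x=1,y=0 over L1,L2,L3,L4:
after L1 α=1/5: [31/5, 103/5, 224/5]
after L2 α=5/8: [1117/10, 671/10, 684/5]
after L3 α=4/5: [1917/50, 8111/50, 4724/25]
after L4 α=0: [1917/50, 8111/50, 4724/25]
= [38, 162, 189]

at x=0,y=1 over L1,L2,L5,L6:
+L1 (α=1) → [169, 169, 123]
+L2 (α=3/4) → [829/4, 481/4, 39]
+L5 (α=7/8) → [5785/32, 1293/32, 37/4]
+L6 (α=1/2) → [8345/64, 6445/64, 713/8]
rounded: [130, 101, 89]

(1,2) stack=L1,L2,L5,L6; from [0,0,0]:
after L1 α=2/3: [56/3, 266/3, 316/3]
after L2 α=1: [163, 35, 214]
after L5 α=1/3: [425/3, 268/3, 485/3]
after L6 α=2/3: [1301/9, 1354/9, 1511/9]
→ [145, 150, 168]

(1,0) stack=L1,L2,L5,L6,L7; from [0,0,0]:
after L1 α=1/5: [31/5, 103/5, 224/5]
after L2 α=5/8: [1117/10, 671/10, 684/5]
after L5 α=1/3: [654/5, 721/15, 736/5]
after L6 α=1/7: [4234/35, 2372/35, 5266/35]
after L7 α=1/7: [33699/245, 17697/245, 38701/245]
= [138, 72, 158]

query (0,0) [L1,L2,L5,L6,L7] — begin 0,0,0
L1 α=6/7: [702/7, 1116/7, 1098/7]
L2 α=5/7: [9804/49, 7867/49, 3561/49]
L5 α=6/7: [40968/343, 7867/343, 67359/343]
L6 α=1/4: [51306/343, 29465/686, 133795/686]
L7 α=1/4: [216001/1372, 241373/2744, 450091/2744]
→ [157, 88, 164]

at x=2,y=1 over L1,L2,L5,L6,L7:
+L1 (α=2/3) → [340/3, 112, 36]
+L2 (α=2/5) → [358/5, 392/5, 568/5]
+L5 (α=3/5) → [2276/25, 4159/25, 2831/25]
+L6 (α=1) → [161, 214, 208]
+L7 (α=1/2) → [189, 335/2, 247/2]
rounded: [189, 168, 124]


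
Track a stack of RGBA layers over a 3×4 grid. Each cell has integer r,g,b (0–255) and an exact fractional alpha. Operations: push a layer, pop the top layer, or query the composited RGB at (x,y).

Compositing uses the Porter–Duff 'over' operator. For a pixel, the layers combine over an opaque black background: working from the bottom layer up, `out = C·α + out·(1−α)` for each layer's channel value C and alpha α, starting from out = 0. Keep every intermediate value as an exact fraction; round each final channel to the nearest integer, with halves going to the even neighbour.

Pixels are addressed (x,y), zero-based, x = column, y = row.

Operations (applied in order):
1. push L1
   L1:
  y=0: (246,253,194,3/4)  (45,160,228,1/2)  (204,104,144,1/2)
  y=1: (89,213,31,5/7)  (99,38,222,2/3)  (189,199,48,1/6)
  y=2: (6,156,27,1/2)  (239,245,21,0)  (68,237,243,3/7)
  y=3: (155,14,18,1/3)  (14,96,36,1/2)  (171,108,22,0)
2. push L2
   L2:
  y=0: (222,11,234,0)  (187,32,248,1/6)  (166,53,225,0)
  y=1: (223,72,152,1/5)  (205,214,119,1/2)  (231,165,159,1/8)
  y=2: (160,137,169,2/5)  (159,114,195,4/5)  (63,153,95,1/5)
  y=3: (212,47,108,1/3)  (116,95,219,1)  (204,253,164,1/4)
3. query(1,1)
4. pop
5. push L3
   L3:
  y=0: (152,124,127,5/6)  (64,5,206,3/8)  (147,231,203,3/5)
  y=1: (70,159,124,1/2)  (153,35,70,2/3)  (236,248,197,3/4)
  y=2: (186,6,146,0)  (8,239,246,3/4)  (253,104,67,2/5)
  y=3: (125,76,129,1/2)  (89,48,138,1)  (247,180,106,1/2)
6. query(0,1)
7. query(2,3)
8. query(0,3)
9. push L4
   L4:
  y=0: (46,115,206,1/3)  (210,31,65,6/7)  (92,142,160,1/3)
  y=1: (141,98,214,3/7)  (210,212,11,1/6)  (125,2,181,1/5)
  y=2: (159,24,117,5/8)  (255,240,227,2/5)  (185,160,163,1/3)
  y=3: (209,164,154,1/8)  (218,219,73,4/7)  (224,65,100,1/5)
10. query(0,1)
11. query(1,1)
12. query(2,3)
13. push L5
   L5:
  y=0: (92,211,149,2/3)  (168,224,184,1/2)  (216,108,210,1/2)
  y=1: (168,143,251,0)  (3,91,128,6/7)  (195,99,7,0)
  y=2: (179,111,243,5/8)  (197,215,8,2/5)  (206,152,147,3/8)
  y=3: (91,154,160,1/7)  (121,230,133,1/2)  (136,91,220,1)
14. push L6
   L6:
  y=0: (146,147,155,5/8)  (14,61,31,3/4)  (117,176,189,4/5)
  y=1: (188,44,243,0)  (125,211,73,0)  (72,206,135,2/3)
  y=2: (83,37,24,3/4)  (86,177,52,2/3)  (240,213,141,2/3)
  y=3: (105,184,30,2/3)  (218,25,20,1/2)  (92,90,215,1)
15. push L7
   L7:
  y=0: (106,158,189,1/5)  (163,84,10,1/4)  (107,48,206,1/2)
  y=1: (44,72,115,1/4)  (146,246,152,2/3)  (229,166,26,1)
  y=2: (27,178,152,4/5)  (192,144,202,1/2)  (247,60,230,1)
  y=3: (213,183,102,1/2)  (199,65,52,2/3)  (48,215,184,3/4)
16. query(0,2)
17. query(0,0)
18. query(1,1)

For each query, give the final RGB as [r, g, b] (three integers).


at x=1,y=1 over L1,L2:
after L1 α=2/3: [66, 76/3, 148]
after L2 α=1/2: [271/2, 359/3, 267/2]
= [136, 120, 134]

query (0,1) [L1,L3] — begin 0,0,0
after L1 α=5/7: [445/7, 1065/7, 155/7]
after L3 α=1/2: [935/14, 1089/7, 1023/14]
rounded: [67, 156, 73]

query (2,3) [L1,L3] — begin 0,0,0
+L1 (α=0) → [0, 0, 0]
+L3 (α=1/2) → [247/2, 90, 53]
→ [124, 90, 53]

(0,3) stack=L1,L3; from [0,0,0]:
L1 α=1/3: [155/3, 14/3, 6]
L3 α=1/2: [265/3, 121/3, 135/2]
= [88, 40, 68]

query (0,1) [L1,L3,L4] — begin 0,0,0
L1 α=5/7: [445/7, 1065/7, 155/7]
L3 α=1/2: [935/14, 1089/7, 1023/14]
L4 α=3/7: [4831/49, 6414/49, 6540/49]
→ [99, 131, 133]

at x=1,y=1 over L1,L3,L4:
after L1 α=2/3: [66, 76/3, 148]
after L3 α=2/3: [124, 286/9, 96]
after L4 α=1/6: [415/3, 1669/27, 491/6]
→ [138, 62, 82]

query (2,3) [L1,L3,L4] — begin 0,0,0
+L1 (α=0) → [0, 0, 0]
+L3 (α=1/2) → [247/2, 90, 53]
+L4 (α=1/5) → [718/5, 85, 312/5]
→ [144, 85, 62]

query (0,2) [L1,L3,L4,L5,L6,L7] — begin 0,0,0
L1 α=1/2: [3, 78, 27/2]
L3 α=0: [3, 78, 27/2]
L4 α=5/8: [201/2, 177/4, 1251/16]
L5 α=5/8: [2393/16, 2751/32, 23193/128]
L6 α=3/4: [6377/64, 6303/128, 32409/512]
L7 α=4/5: [13289/320, 97439/640, 68741/512]
= [42, 152, 134]

at x=0,y=0 over L1,L3,L4,L5,L6,L7:
after L1 α=3/4: [369/2, 759/4, 291/2]
after L3 α=5/6: [1889/12, 3239/24, 1561/12]
after L4 α=1/3: [2165/18, 4619/36, 2797/18]
after L5 α=2/3: [5477/54, 19811/108, 8161/54]
after L6 α=5/8: [18617/144, 46271/288, 22111/144]
after L7 α=1/5: [22433/180, 57647/360, 5783/36]
= [125, 160, 161]

(1,1) stack=L1,L3,L4,L5,L6,L7; from [0,0,0]:
after L1 α=2/3: [66, 76/3, 148]
after L3 α=2/3: [124, 286/9, 96]
after L4 α=1/6: [415/3, 1669/27, 491/6]
after L5 α=6/7: [67/3, 16411/189, 5099/42]
after L6 α=0: [67/3, 16411/189, 5099/42]
after L7 α=2/3: [943/9, 109399/567, 17867/126]
= [105, 193, 142]
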